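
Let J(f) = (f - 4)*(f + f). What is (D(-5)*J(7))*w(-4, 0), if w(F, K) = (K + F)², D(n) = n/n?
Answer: 672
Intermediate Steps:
D(n) = 1
w(F, K) = (F + K)²
J(f) = 2*f*(-4 + f) (J(f) = (-4 + f)*(2*f) = 2*f*(-4 + f))
(D(-5)*J(7))*w(-4, 0) = (1*(2*7*(-4 + 7)))*(-4 + 0)² = (1*(2*7*3))*(-4)² = (1*42)*16 = 42*16 = 672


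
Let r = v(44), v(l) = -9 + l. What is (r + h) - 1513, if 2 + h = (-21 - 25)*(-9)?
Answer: -1066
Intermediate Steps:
h = 412 (h = -2 + (-21 - 25)*(-9) = -2 - 46*(-9) = -2 + 414 = 412)
r = 35 (r = -9 + 44 = 35)
(r + h) - 1513 = (35 + 412) - 1513 = 447 - 1513 = -1066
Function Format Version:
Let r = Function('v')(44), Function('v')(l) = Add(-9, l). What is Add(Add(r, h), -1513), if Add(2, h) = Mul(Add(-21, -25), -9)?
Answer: -1066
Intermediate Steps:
h = 412 (h = Add(-2, Mul(Add(-21, -25), -9)) = Add(-2, Mul(-46, -9)) = Add(-2, 414) = 412)
r = 35 (r = Add(-9, 44) = 35)
Add(Add(r, h), -1513) = Add(Add(35, 412), -1513) = Add(447, -1513) = -1066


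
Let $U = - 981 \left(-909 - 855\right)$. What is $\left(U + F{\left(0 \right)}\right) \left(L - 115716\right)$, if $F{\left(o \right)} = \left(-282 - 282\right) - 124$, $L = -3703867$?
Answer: $-6607099395068$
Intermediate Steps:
$U = 1730484$ ($U = \left(-981\right) \left(-1764\right) = 1730484$)
$F{\left(o \right)} = -688$ ($F{\left(o \right)} = -564 - 124 = -688$)
$\left(U + F{\left(0 \right)}\right) \left(L - 115716\right) = \left(1730484 - 688\right) \left(-3703867 - 115716\right) = 1729796 \left(-3819583\right) = -6607099395068$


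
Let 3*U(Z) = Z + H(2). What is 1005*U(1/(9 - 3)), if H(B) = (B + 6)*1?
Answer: 16415/6 ≈ 2735.8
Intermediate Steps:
H(B) = 6 + B (H(B) = (6 + B)*1 = 6 + B)
U(Z) = 8/3 + Z/3 (U(Z) = (Z + (6 + 2))/3 = (Z + 8)/3 = (8 + Z)/3 = 8/3 + Z/3)
1005*U(1/(9 - 3)) = 1005*(8/3 + 1/(3*(9 - 3))) = 1005*(8/3 + (1/3)/6) = 1005*(8/3 + (1/3)*(1/6)) = 1005*(8/3 + 1/18) = 1005*(49/18) = 16415/6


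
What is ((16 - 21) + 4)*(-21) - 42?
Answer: -21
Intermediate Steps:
((16 - 21) + 4)*(-21) - 42 = (-5 + 4)*(-21) - 42 = -1*(-21) - 42 = 21 - 42 = -21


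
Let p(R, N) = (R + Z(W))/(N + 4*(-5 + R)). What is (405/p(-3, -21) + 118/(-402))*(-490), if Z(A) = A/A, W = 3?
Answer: -1057015015/201 ≈ -5.2588e+6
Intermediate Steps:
Z(A) = 1
p(R, N) = (1 + R)/(-20 + N + 4*R) (p(R, N) = (R + 1)/(N + 4*(-5 + R)) = (1 + R)/(N + (-20 + 4*R)) = (1 + R)/(-20 + N + 4*R))
(405/p(-3, -21) + 118/(-402))*(-490) = (405/(((1 - 3)/(-20 - 21 + 4*(-3)))) + 118/(-402))*(-490) = (405/((-2/(-20 - 21 - 12))) + 118*(-1/402))*(-490) = (405/((-2/(-53))) - 59/201)*(-490) = (405/((-1/53*(-2))) - 59/201)*(-490) = (405/(2/53) - 59/201)*(-490) = (405*(53/2) - 59/201)*(-490) = (21465/2 - 59/201)*(-490) = (4314347/402)*(-490) = -1057015015/201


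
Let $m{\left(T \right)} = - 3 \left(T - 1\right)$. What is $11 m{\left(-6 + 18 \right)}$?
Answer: $-363$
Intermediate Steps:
$m{\left(T \right)} = 3 - 3 T$ ($m{\left(T \right)} = - 3 \left(-1 + T\right) = 3 - 3 T$)
$11 m{\left(-6 + 18 \right)} = 11 \left(3 - 3 \left(-6 + 18\right)\right) = 11 \left(3 - 36\right) = 11 \left(-33\right) = -363$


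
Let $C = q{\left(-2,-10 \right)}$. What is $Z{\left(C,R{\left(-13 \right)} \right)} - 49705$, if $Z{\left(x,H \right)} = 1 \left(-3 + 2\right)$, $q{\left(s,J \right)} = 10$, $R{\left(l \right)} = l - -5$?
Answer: $-49706$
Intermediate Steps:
$R{\left(l \right)} = 5 + l$ ($R{\left(l \right)} = l + 5 = 5 + l$)
$C = 10$
$Z{\left(x,H \right)} = -1$ ($Z{\left(x,H \right)} = 1 \left(-1\right) = -1$)
$Z{\left(C,R{\left(-13 \right)} \right)} - 49705 = -1 - 49705 = -49706$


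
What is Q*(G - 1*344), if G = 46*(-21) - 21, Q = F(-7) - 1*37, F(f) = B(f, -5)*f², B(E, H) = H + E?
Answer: 831875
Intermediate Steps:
B(E, H) = E + H
F(f) = f²*(-5 + f) (F(f) = (f - 5)*f² = (-5 + f)*f² = f²*(-5 + f))
Q = -625 (Q = (-7)²*(-5 - 7) - 1*37 = 49*(-12) - 37 = -588 - 37 = -625)
G = -987 (G = -966 - 21 = -987)
Q*(G - 1*344) = -625*(-987 - 1*344) = -625*(-987 - 344) = -625*(-1331) = 831875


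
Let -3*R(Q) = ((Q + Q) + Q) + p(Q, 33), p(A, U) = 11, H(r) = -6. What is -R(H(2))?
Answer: -7/3 ≈ -2.3333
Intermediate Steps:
R(Q) = -11/3 - Q (R(Q) = -(((Q + Q) + Q) + 11)/3 = -((2*Q + Q) + 11)/3 = -(3*Q + 11)/3 = -(11 + 3*Q)/3 = -11/3 - Q)
-R(H(2)) = -(-11/3 - 1*(-6)) = -(-11/3 + 6) = -1*7/3 = -7/3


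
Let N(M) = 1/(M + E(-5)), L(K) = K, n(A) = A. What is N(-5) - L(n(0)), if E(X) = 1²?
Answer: -¼ ≈ -0.25000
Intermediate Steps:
E(X) = 1
N(M) = 1/(1 + M) (N(M) = 1/(M + 1) = 1/(1 + M))
N(-5) - L(n(0)) = 1/(1 - 5) - 1*0 = 1/(-4) + 0 = -¼ + 0 = -¼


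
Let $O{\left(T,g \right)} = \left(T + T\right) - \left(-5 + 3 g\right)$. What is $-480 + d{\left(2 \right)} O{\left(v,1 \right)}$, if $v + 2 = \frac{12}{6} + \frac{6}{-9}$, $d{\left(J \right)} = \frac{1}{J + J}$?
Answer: $- \frac{2879}{6} \approx -479.83$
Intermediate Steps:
$d{\left(J \right)} = \frac{1}{2 J}$
$v = - \frac{2}{3}$ ($v = -2 + \left(\frac{12}{6} + \frac{6}{-9}\right) = -2 + \left(12 \cdot \frac{1}{6} + 6 \left(- \frac{1}{9}\right)\right) = -2 + \left(2 - \frac{2}{3}\right) = -2 + \frac{4}{3} = - \frac{2}{3} \approx -0.66667$)
$O{\left(T,g \right)} = 5 - 3 g + 2 T$ ($O{\left(T,g \right)} = 2 T - \left(-5 + 3 g\right) = 5 - 3 g + 2 T$)
$-480 + d{\left(2 \right)} O{\left(v,1 \right)} = -480 + \frac{1}{2 \cdot 2} \left(5 - 3 + 2 \left(- \frac{2}{3}\right)\right) = -480 + \frac{1}{2} \cdot \frac{1}{2} \left(5 - 3 - \frac{4}{3}\right) = -480 + \frac{1}{4} \cdot \frac{2}{3} = -480 + \frac{1}{6} = - \frac{2879}{6}$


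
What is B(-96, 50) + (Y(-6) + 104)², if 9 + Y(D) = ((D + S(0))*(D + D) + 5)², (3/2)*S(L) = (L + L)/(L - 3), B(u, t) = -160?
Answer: 36288416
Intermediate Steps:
S(L) = 4*L/(3*(-3 + L)) (S(L) = 2*((L + L)/(L - 3))/3 = 2*((2*L)/(-3 + L))/3 = 2*(2*L/(-3 + L))/3 = 4*L/(3*(-3 + L)))
Y(D) = -9 + (5 + 2*D²)² (Y(D) = -9 + ((D + (4/3)*0/(-3 + 0))*(D + D) + 5)² = -9 + ((D + (4/3)*0/(-3))*(2*D) + 5)² = -9 + ((D + (4/3)*0*(-⅓))*(2*D) + 5)² = -9 + ((D + 0)*(2*D) + 5)² = -9 + (D*(2*D) + 5)² = -9 + (2*D² + 5)² = -9 + (5 + 2*D²)²)
B(-96, 50) + (Y(-6) + 104)² = -160 + ((-9 + (5 + 2*(-6)²)²) + 104)² = -160 + ((-9 + (5 + 2*36)²) + 104)² = -160 + ((-9 + (5 + 72)²) + 104)² = -160 + ((-9 + 77²) + 104)² = -160 + ((-9 + 5929) + 104)² = -160 + (5920 + 104)² = -160 + 6024² = -160 + 36288576 = 36288416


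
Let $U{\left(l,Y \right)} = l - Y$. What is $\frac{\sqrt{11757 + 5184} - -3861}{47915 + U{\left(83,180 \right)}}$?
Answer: $\frac{3861}{47818} + \frac{\sqrt{16941}}{47818} \approx 0.083466$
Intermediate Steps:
$\frac{\sqrt{11757 + 5184} - -3861}{47915 + U{\left(83,180 \right)}} = \frac{\sqrt{11757 + 5184} - -3861}{47915 + \left(83 - 180\right)} = \frac{\sqrt{16941} + 3861}{47915 + \left(83 - 180\right)} = \frac{3861 + \sqrt{16941}}{47915 - 97} = \frac{3861 + \sqrt{16941}}{47818} = \left(3861 + \sqrt{16941}\right) \frac{1}{47818} = \frac{3861}{47818} + \frac{\sqrt{16941}}{47818}$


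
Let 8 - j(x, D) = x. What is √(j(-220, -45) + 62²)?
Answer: 2*√1018 ≈ 63.812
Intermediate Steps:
j(x, D) = 8 - x
√(j(-220, -45) + 62²) = √((8 - 1*(-220)) + 62²) = √((8 + 220) + 3844) = √(228 + 3844) = √4072 = 2*√1018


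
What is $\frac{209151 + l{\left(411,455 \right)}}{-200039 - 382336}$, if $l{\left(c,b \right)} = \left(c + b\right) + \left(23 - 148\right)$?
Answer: $- \frac{69964}{194125} \approx -0.36041$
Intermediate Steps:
$l{\left(c,b \right)} = -125 + b + c$ ($l{\left(c,b \right)} = \left(b + c\right) + \left(23 - 148\right) = \left(b + c\right) - 125 = -125 + b + c$)
$\frac{209151 + l{\left(411,455 \right)}}{-200039 - 382336} = \frac{209151 + \left(-125 + 455 + 411\right)}{-200039 - 382336} = \frac{209151 + 741}{-582375} = 209892 \left(- \frac{1}{582375}\right) = - \frac{69964}{194125}$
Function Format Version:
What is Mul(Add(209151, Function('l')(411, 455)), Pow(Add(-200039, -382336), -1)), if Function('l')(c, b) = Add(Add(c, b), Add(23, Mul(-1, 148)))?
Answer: Rational(-69964, 194125) ≈ -0.36041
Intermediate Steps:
Function('l')(c, b) = Add(-125, b, c) (Function('l')(c, b) = Add(Add(b, c), Add(23, -148)) = Add(Add(b, c), -125) = Add(-125, b, c))
Mul(Add(209151, Function('l')(411, 455)), Pow(Add(-200039, -382336), -1)) = Mul(Add(209151, Add(-125, 455, 411)), Pow(Add(-200039, -382336), -1)) = Mul(Add(209151, 741), Pow(-582375, -1)) = Mul(209892, Rational(-1, 582375)) = Rational(-69964, 194125)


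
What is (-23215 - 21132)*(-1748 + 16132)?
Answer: -637887248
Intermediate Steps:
(-23215 - 21132)*(-1748 + 16132) = -44347*14384 = -637887248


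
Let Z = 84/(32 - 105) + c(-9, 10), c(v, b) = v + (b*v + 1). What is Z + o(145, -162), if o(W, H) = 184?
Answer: 6194/73 ≈ 84.849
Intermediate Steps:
c(v, b) = 1 + v + b*v (c(v, b) = v + (1 + b*v) = 1 + v + b*v)
Z = -7238/73 (Z = 84/(32 - 105) + (1 - 9 + 10*(-9)) = 84/(-73) + (1 - 9 - 90) = 84*(-1/73) - 98 = -84/73 - 98 = -7238/73 ≈ -99.151)
Z + o(145, -162) = -7238/73 + 184 = 6194/73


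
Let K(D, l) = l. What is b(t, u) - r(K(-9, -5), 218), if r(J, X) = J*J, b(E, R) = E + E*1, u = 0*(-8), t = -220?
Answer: -465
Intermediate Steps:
u = 0
b(E, R) = 2*E (b(E, R) = E + E = 2*E)
r(J, X) = J**2
b(t, u) - r(K(-9, -5), 218) = 2*(-220) - 1*(-5)**2 = -440 - 1*25 = -440 - 25 = -465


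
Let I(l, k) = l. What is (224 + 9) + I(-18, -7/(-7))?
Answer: 215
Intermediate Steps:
(224 + 9) + I(-18, -7/(-7)) = (224 + 9) - 18 = 233 - 18 = 215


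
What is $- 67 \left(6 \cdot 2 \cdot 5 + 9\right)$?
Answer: $-4623$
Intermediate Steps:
$- 67 \left(6 \cdot 2 \cdot 5 + 9\right) = - 67 \left(12 \cdot 5 + 9\right) = - 67 \left(60 + 9\right) = \left(-67\right) 69 = -4623$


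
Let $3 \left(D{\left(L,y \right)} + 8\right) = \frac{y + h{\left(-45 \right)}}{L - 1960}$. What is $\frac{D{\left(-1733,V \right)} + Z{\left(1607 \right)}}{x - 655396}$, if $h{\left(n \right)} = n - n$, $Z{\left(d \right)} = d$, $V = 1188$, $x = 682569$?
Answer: $\frac{1968237}{33449963} \approx 0.058841$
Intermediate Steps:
$h{\left(n \right)} = 0$
$D{\left(L,y \right)} = -8 + \frac{y}{3 \left(-1960 + L\right)}$ ($D{\left(L,y \right)} = -8 + \frac{\left(y + 0\right) \frac{1}{L - 1960}}{3} = -8 + \frac{y \frac{1}{-1960 + L}}{3} = -8 + \frac{y}{3 \left(-1960 + L\right)}$)
$\frac{D{\left(-1733,V \right)} + Z{\left(1607 \right)}}{x - 655396} = \frac{\frac{47040 + 1188 - -41592}{3 \left(-1960 - 1733\right)} + 1607}{682569 - 655396} = \frac{\frac{47040 + 1188 + 41592}{3 \left(-3693\right)} + 1607}{27173} = \left(\frac{1}{3} \left(- \frac{1}{3693}\right) 89820 + 1607\right) \frac{1}{27173} = \left(- \frac{9980}{1231} + 1607\right) \frac{1}{27173} = \frac{1968237}{1231} \cdot \frac{1}{27173} = \frac{1968237}{33449963}$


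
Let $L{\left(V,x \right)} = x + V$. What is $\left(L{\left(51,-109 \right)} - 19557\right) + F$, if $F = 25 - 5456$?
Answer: $-25046$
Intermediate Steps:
$L{\left(V,x \right)} = V + x$
$F = -5431$ ($F = 25 - 5456 = -5431$)
$\left(L{\left(51,-109 \right)} - 19557\right) + F = \left(\left(51 - 109\right) - 19557\right) - 5431 = \left(-58 - 19557\right) - 5431 = -19615 - 5431 = -25046$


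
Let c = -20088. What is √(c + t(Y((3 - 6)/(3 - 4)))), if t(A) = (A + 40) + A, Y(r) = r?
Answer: I*√20042 ≈ 141.57*I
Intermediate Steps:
t(A) = 40 + 2*A (t(A) = (40 + A) + A = 40 + 2*A)
√(c + t(Y((3 - 6)/(3 - 4)))) = √(-20088 + (40 + 2*((3 - 6)/(3 - 4)))) = √(-20088 + (40 + 2*(-3/(-1)))) = √(-20088 + (40 + 2*(-3*(-1)))) = √(-20088 + (40 + 2*3)) = √(-20088 + (40 + 6)) = √(-20088 + 46) = √(-20042) = I*√20042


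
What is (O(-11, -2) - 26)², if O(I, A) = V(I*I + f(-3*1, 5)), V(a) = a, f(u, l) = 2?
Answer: 9409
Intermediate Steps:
O(I, A) = 2 + I² (O(I, A) = I*I + 2 = I² + 2 = 2 + I²)
(O(-11, -2) - 26)² = ((2 + (-11)²) - 26)² = ((2 + 121) - 26)² = (123 - 26)² = 97² = 9409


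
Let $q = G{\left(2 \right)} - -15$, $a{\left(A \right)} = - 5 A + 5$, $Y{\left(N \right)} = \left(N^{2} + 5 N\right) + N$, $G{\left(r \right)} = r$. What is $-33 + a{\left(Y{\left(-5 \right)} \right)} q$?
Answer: $477$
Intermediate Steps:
$Y{\left(N \right)} = N^{2} + 6 N$
$a{\left(A \right)} = 5 - 5 A$
$q = 17$ ($q = 2 - -15 = 2 + 15 = 17$)
$-33 + a{\left(Y{\left(-5 \right)} \right)} q = -33 + \left(5 - 5 \left(- 5 \left(6 - 5\right)\right)\right) 17 = -33 + \left(5 - 5 \left(\left(-5\right) 1\right)\right) 17 = -33 + \left(5 - -25\right) 17 = -33 + \left(5 + 25\right) 17 = -33 + 30 \cdot 17 = -33 + 510 = 477$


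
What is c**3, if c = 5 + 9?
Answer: 2744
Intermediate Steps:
c = 14
c**3 = 14**3 = 2744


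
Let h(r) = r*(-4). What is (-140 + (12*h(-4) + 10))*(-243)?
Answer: -15066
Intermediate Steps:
h(r) = -4*r
(-140 + (12*h(-4) + 10))*(-243) = (-140 + (12*(-4*(-4)) + 10))*(-243) = (-140 + (12*16 + 10))*(-243) = (-140 + (192 + 10))*(-243) = (-140 + 202)*(-243) = 62*(-243) = -15066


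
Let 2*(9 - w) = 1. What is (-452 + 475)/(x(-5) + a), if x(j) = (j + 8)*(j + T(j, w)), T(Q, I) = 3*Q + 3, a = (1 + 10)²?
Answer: 23/70 ≈ 0.32857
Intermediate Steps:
w = 17/2 (w = 9 - ½*1 = 9 - ½ = 17/2 ≈ 8.5000)
a = 121 (a = 11² = 121)
T(Q, I) = 3 + 3*Q
x(j) = (3 + 4*j)*(8 + j) (x(j) = (j + 8)*(j + (3 + 3*j)) = (8 + j)*(3 + 4*j) = (3 + 4*j)*(8 + j))
(-452 + 475)/(x(-5) + a) = (-452 + 475)/((24 + 4*(-5)² + 35*(-5)) + 121) = 23/((24 + 4*25 - 175) + 121) = 23/((24 + 100 - 175) + 121) = 23/(-51 + 121) = 23/70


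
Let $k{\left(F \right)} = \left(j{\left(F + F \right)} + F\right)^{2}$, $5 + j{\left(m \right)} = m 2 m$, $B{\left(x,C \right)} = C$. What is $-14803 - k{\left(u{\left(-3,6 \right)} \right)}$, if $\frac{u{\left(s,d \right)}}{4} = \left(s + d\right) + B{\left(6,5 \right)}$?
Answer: $-67566764$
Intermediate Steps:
$u{\left(s,d \right)} = 20 + 4 d + 4 s$ ($u{\left(s,d \right)} = 4 \left(\left(s + d\right) + 5\right) = 4 \left(\left(d + s\right) + 5\right) = 4 \left(5 + d + s\right) = 20 + 4 d + 4 s$)
$j{\left(m \right)} = -5 + 2 m^{2}$ ($j{\left(m \right)} = -5 + m 2 m = -5 + 2 m m = -5 + 2 m^{2}$)
$k{\left(F \right)} = \left(-5 + F + 8 F^{2}\right)^{2}$ ($k{\left(F \right)} = \left(\left(-5 + 2 \left(F + F\right)^{2}\right) + F\right)^{2} = \left(\left(-5 + 2 \left(2 F\right)^{2}\right) + F\right)^{2} = \left(\left(-5 + 2 \cdot 4 F^{2}\right) + F\right)^{2} = \left(\left(-5 + 8 F^{2}\right) + F\right)^{2} = \left(-5 + F + 8 F^{2}\right)^{2}$)
$-14803 - k{\left(u{\left(-3,6 \right)} \right)} = -14803 - \left(-5 + \left(20 + 4 \cdot 6 + 4 \left(-3\right)\right) + 8 \left(20 + 4 \cdot 6 + 4 \left(-3\right)\right)^{2}\right)^{2} = -14803 - \left(-5 + \left(20 + 24 - 12\right) + 8 \left(20 + 24 - 12\right)^{2}\right)^{2} = -14803 - \left(-5 + 32 + 8 \cdot 32^{2}\right)^{2} = -14803 - \left(-5 + 32 + 8 \cdot 1024\right)^{2} = -14803 - \left(-5 + 32 + 8192\right)^{2} = -14803 - 8219^{2} = -14803 - 67551961 = -67566764$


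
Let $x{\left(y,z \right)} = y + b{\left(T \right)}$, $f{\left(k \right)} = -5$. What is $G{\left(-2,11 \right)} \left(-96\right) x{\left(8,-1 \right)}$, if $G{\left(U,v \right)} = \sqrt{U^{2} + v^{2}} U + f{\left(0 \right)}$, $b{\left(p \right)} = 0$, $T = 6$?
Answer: $3840 + 7680 \sqrt{5} \approx 21013.0$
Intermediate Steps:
$G{\left(U,v \right)} = -5 + U \sqrt{U^{2} + v^{2}}$ ($G{\left(U,v \right)} = \sqrt{U^{2} + v^{2}} U - 5 = U \sqrt{U^{2} + v^{2}} - 5 = -5 + U \sqrt{U^{2} + v^{2}}$)
$x{\left(y,z \right)} = y$ ($x{\left(y,z \right)} = y + 0 = y$)
$G{\left(-2,11 \right)} \left(-96\right) x{\left(8,-1 \right)} = \left(-5 - 2 \sqrt{\left(-2\right)^{2} + 11^{2}}\right) \left(-96\right) 8 = \left(-5 - 2 \sqrt{4 + 121}\right) \left(-96\right) 8 = \left(-5 - 2 \sqrt{125}\right) \left(-96\right) 8 = \left(-5 - 2 \cdot 5 \sqrt{5}\right) \left(-96\right) 8 = \left(-5 - 10 \sqrt{5}\right) \left(-96\right) 8 = \left(480 + 960 \sqrt{5}\right) 8 = 3840 + 7680 \sqrt{5}$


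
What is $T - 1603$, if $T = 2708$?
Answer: $1105$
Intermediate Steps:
$T - 1603 = 2708 - 1603 = 1105$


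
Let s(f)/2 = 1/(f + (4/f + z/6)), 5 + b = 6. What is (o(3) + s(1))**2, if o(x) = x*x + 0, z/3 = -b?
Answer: 7225/81 ≈ 89.198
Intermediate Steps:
b = 1 (b = -5 + 6 = 1)
z = -3 (z = 3*(-1*1) = 3*(-1) = -3)
o(x) = x**2 (o(x) = x**2 + 0 = x**2)
s(f) = 2/(-1/2 + f + 4/f) (s(f) = 2/(f + (4/f - 3/6)) = 2/(f + (4/f - 3*1/6)) = 2/(f + (4/f - 1/2)) = 2/(f + (-1/2 + 4/f)) = 2/(-1/2 + f + 4/f))
(o(3) + s(1))**2 = (3**2 + 4*1/(8 - 1*1 + 2*1**2))**2 = (9 + 4*1/(8 - 1 + 2*1))**2 = (9 + 4*1/(8 - 1 + 2))**2 = (9 + 4*1/9)**2 = (9 + 4*1*(1/9))**2 = (9 + 4/9)**2 = (85/9)**2 = 7225/81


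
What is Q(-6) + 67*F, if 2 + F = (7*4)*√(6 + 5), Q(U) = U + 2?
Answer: -138 + 1876*√11 ≈ 6084.0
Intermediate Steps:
Q(U) = 2 + U
F = -2 + 28*√11 (F = -2 + (7*4)*√(6 + 5) = -2 + 28*√11 ≈ 90.865)
Q(-6) + 67*F = (2 - 6) + 67*(-2 + 28*√11) = -4 + (-134 + 1876*√11) = -138 + 1876*√11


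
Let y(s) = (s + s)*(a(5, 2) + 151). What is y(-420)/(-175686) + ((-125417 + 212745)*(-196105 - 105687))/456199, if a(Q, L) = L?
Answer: -110241116330068/1908280417 ≈ -57770.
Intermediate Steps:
y(s) = 306*s (y(s) = (s + s)*(2 + 151) = (2*s)*153 = 306*s)
y(-420)/(-175686) + ((-125417 + 212745)*(-196105 - 105687))/456199 = (306*(-420))/(-175686) + ((-125417 + 212745)*(-196105 - 105687))/456199 = -128520*(-1/175686) + (87328*(-301792))*(1/456199) = 3060/4183 - 26354891776*1/456199 = 3060/4183 - 26354891776/456199 = -110241116330068/1908280417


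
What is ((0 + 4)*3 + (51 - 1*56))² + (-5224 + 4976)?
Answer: -199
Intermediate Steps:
((0 + 4)*3 + (51 - 1*56))² + (-5224 + 4976) = (4*3 + (51 - 56))² - 248 = (12 - 5)² - 248 = 7² - 248 = 49 - 248 = -199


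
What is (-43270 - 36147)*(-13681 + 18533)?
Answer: -385331284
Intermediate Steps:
(-43270 - 36147)*(-13681 + 18533) = -79417*4852 = -385331284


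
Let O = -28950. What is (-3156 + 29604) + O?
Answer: -2502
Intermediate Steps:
(-3156 + 29604) + O = (-3156 + 29604) - 28950 = 26448 - 28950 = -2502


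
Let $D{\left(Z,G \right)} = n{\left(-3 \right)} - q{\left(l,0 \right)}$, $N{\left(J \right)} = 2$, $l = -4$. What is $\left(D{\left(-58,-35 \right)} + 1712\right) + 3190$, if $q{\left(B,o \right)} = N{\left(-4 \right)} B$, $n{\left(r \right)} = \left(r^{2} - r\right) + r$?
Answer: $4919$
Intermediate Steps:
$n{\left(r \right)} = r^{2}$
$q{\left(B,o \right)} = 2 B$
$D{\left(Z,G \right)} = 17$ ($D{\left(Z,G \right)} = \left(-3\right)^{2} - 2 \left(-4\right) = 9 - -8 = 9 + 8 = 17$)
$\left(D{\left(-58,-35 \right)} + 1712\right) + 3190 = \left(17 + 1712\right) + 3190 = 1729 + 3190 = 4919$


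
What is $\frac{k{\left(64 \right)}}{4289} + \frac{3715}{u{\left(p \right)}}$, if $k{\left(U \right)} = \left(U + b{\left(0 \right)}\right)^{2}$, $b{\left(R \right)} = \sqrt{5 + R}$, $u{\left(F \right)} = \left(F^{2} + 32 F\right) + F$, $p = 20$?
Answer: $\frac{4056139}{909268} + \frac{128 \sqrt{5}}{4289} \approx 4.5276$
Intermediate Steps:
$u{\left(F \right)} = F^{2} + 33 F$
$k{\left(U \right)} = \left(U + \sqrt{5}\right)^{2}$ ($k{\left(U \right)} = \left(U + \sqrt{5 + 0}\right)^{2} = \left(U + \sqrt{5}\right)^{2}$)
$\frac{k{\left(64 \right)}}{4289} + \frac{3715}{u{\left(p \right)}} = \frac{\left(64 + \sqrt{5}\right)^{2}}{4289} + \frac{3715}{20 \left(33 + 20\right)} = \left(64 + \sqrt{5}\right)^{2} \cdot \frac{1}{4289} + \frac{3715}{20 \cdot 53} = \frac{\left(64 + \sqrt{5}\right)^{2}}{4289} + \frac{3715}{1060} = \frac{\left(64 + \sqrt{5}\right)^{2}}{4289} + 3715 \cdot \frac{1}{1060} = \frac{\left(64 + \sqrt{5}\right)^{2}}{4289} + \frac{743}{212} = \frac{743}{212} + \frac{\left(64 + \sqrt{5}\right)^{2}}{4289}$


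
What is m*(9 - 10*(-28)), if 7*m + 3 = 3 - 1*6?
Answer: -1734/7 ≈ -247.71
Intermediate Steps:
m = -6/7 (m = -3/7 + (3 - 1*6)/7 = -3/7 + (3 - 6)/7 = -3/7 + (⅐)*(-3) = -3/7 - 3/7 = -6/7 ≈ -0.85714)
m*(9 - 10*(-28)) = -6*(9 - 10*(-28))/7 = -6*(9 + 280)/7 = -6/7*289 = -1734/7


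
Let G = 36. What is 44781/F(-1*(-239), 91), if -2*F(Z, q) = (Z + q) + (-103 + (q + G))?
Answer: -253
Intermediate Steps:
F(Z, q) = 67/2 - q - Z/2 (F(Z, q) = -((Z + q) + (-103 + (q + 36)))/2 = -((Z + q) + (-103 + (36 + q)))/2 = -((Z + q) + (-67 + q))/2 = -(-67 + Z + 2*q)/2 = 67/2 - q - Z/2)
44781/F(-1*(-239), 91) = 44781/(67/2 - 1*91 - (-1)*(-239)/2) = 44781/(67/2 - 91 - ½*239) = 44781/(67/2 - 91 - 239/2) = 44781/(-177) = 44781*(-1/177) = -253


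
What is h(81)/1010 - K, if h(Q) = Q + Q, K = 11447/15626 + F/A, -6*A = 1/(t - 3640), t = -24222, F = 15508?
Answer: -20457781169969909/7891130 ≈ -2.5925e+9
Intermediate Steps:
A = 1/167172 (A = -1/(6*(-24222 - 3640)) = -⅙/(-27862) = -⅙*(-1/27862) = 1/167172 ≈ 5.9819e-6)
K = 40510457764823/15626 (K = 11447/15626 + 15508/(1/167172) = 11447*(1/15626) + 15508*167172 = 11447/15626 + 2592503376 = 40510457764823/15626 ≈ 2.5925e+9)
h(Q) = 2*Q
h(81)/1010 - K = (2*81)/1010 - 1*40510457764823/15626 = 162*(1/1010) - 40510457764823/15626 = 81/505 - 40510457764823/15626 = -20457781169969909/7891130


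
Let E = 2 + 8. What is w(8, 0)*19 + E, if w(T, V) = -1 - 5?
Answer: -104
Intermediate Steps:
w(T, V) = -6
E = 10
w(8, 0)*19 + E = -6*19 + 10 = -114 + 10 = -104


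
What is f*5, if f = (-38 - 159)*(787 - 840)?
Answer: 52205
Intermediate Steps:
f = 10441 (f = -197*(-53) = 10441)
f*5 = 10441*5 = 52205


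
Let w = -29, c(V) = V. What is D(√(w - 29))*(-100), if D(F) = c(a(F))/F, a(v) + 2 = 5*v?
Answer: -500 - 100*I*√58/29 ≈ -500.0 - 26.261*I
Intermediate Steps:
a(v) = -2 + 5*v
D(F) = (-2 + 5*F)/F
D(√(w - 29))*(-100) = (5 - 2/√(-29 - 29))*(-100) = (5 - 2*(-I*√58/58))*(-100) = (5 - (-1)*I*√58/29)*(-100) = (5 + I*√58/29)*(-100) = -500 - 100*I*√58/29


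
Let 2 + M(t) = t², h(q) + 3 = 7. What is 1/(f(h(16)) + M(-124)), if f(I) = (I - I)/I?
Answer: 1/15374 ≈ 6.5045e-5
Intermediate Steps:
h(q) = 4 (h(q) = -3 + 7 = 4)
f(I) = 0 (f(I) = 0/I = 0)
M(t) = -2 + t²
1/(f(h(16)) + M(-124)) = 1/(0 + (-2 + (-124)²)) = 1/(0 + (-2 + 15376)) = 1/(0 + 15374) = 1/15374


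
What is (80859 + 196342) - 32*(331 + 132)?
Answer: 262385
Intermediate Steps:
(80859 + 196342) - 32*(331 + 132) = 277201 - 32*463 = 277201 - 14816 = 262385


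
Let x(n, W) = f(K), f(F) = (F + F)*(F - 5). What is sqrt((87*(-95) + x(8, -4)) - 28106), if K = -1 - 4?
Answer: I*sqrt(36271) ≈ 190.45*I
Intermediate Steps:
K = -5
f(F) = 2*F*(-5 + F) (f(F) = (2*F)*(-5 + F) = 2*F*(-5 + F))
x(n, W) = 100 (x(n, W) = 2*(-5)*(-5 - 5) = 2*(-5)*(-10) = 100)
sqrt((87*(-95) + x(8, -4)) - 28106) = sqrt((87*(-95) + 100) - 28106) = sqrt((-8265 + 100) - 28106) = sqrt(-8165 - 28106) = sqrt(-36271) = I*sqrt(36271)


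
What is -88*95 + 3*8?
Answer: -8336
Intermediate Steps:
-88*95 + 3*8 = -8360 + 24 = -8336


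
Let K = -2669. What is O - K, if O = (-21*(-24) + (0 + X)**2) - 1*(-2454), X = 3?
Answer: 5636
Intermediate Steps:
O = 2967 (O = (-21*(-24) + (0 + 3)**2) - 1*(-2454) = (504 + 3**2) + 2454 = (504 + 9) + 2454 = 513 + 2454 = 2967)
O - K = 2967 - 1*(-2669) = 2967 + 2669 = 5636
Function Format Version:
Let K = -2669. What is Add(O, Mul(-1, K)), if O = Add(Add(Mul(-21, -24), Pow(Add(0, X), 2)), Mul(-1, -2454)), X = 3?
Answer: 5636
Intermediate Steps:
O = 2967 (O = Add(Add(Mul(-21, -24), Pow(Add(0, 3), 2)), Mul(-1, -2454)) = Add(Add(504, Pow(3, 2)), 2454) = Add(Add(504, 9), 2454) = Add(513, 2454) = 2967)
Add(O, Mul(-1, K)) = Add(2967, Mul(-1, -2669)) = Add(2967, 2669) = 5636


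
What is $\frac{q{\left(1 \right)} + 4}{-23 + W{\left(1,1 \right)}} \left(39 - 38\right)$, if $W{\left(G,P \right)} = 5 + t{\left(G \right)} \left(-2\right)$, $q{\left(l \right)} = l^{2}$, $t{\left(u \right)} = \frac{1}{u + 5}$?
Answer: $- \frac{3}{11} \approx -0.27273$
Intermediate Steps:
$t{\left(u \right)} = \frac{1}{5 + u}$
$W{\left(G,P \right)} = 5 - \frac{2}{5 + G}$ ($W{\left(G,P \right)} = 5 + \frac{1}{5 + G} \left(-2\right) = 5 - \frac{2}{5 + G}$)
$\frac{q{\left(1 \right)} + 4}{-23 + W{\left(1,1 \right)}} \left(39 - 38\right) = \frac{1^{2} + 4}{-23 + \frac{23 + 5 \cdot 1}{5 + 1}} \left(39 - 38\right) = \frac{1 + 4}{-23 + \frac{23 + 5}{6}} \cdot 1 = \frac{5}{-23 + \frac{1}{6} \cdot 28} \cdot 1 = \frac{5}{-23 + \frac{14}{3}} \cdot 1 = \frac{5}{- \frac{55}{3}} \cdot 1 = 5 \left(- \frac{3}{55}\right) 1 = \left(- \frac{3}{11}\right) 1 = - \frac{3}{11}$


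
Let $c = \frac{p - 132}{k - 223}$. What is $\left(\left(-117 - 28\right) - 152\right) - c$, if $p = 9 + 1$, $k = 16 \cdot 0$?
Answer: $- \frac{66353}{223} \approx -297.55$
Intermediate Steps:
$k = 0$
$p = 10$
$c = \frac{122}{223}$ ($c = \frac{10 - 132}{0 - 223} = - \frac{122}{-223} = \left(-122\right) \left(- \frac{1}{223}\right) = \frac{122}{223} \approx 0.54708$)
$\left(\left(-117 - 28\right) - 152\right) - c = \left(\left(-117 - 28\right) - 152\right) - \frac{122}{223} = \left(-145 - 152\right) - \frac{122}{223} = -297 - \frac{122}{223} = - \frac{66353}{223}$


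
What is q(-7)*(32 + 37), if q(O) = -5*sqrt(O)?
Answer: -345*I*sqrt(7) ≈ -912.78*I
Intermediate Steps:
q(-7)*(32 + 37) = (-5*I*sqrt(7))*(32 + 37) = -5*I*sqrt(7)*69 = -345*I*sqrt(7)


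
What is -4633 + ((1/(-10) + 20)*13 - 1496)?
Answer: -58703/10 ≈ -5870.3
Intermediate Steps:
-4633 + ((1/(-10) + 20)*13 - 1496) = -4633 + ((1*(-⅒) + 20)*13 - 1496) = -4633 + ((-⅒ + 20)*13 - 1496) = -4633 + ((199/10)*13 - 1496) = -4633 + (2587/10 - 1496) = -4633 - 12373/10 = -58703/10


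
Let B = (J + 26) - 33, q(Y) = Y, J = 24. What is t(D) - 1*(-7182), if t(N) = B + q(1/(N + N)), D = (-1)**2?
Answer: 14399/2 ≈ 7199.5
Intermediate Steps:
D = 1
B = 17 (B = (24 + 26) - 33 = 50 - 33 = 17)
t(N) = 17 + 1/(2*N) (t(N) = 17 + 1/(N + N) = 17 + 1/(2*N))
t(D) - 1*(-7182) = (17 + (1/2)/1) - 1*(-7182) = (17 + (1/2)*1) + 7182 = (17 + 1/2) + 7182 = 35/2 + 7182 = 14399/2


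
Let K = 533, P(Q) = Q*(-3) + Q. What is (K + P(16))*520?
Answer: 260520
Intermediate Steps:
P(Q) = -2*Q (P(Q) = -3*Q + Q = -2*Q)
(K + P(16))*520 = (533 - 2*16)*520 = (533 - 32)*520 = 501*520 = 260520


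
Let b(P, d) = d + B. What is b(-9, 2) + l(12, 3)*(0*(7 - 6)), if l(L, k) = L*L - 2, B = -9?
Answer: -7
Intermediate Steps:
b(P, d) = -9 + d (b(P, d) = d - 9 = -9 + d)
l(L, k) = -2 + L² (l(L, k) = L² - 2 = -2 + L²)
b(-9, 2) + l(12, 3)*(0*(7 - 6)) = (-9 + 2) + (-2 + 12²)*(0*(7 - 6)) = -7 + (-2 + 144)*(0*1) = -7 + 142*0 = -7 + 0 = -7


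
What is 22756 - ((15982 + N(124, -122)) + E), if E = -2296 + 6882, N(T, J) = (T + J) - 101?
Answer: 2287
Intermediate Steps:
N(T, J) = -101 + J + T (N(T, J) = (J + T) - 101 = -101 + J + T)
E = 4586
22756 - ((15982 + N(124, -122)) + E) = 22756 - ((15982 + (-101 - 122 + 124)) + 4586) = 22756 - ((15982 - 99) + 4586) = 22756 - (15883 + 4586) = 22756 - 1*20469 = 22756 - 20469 = 2287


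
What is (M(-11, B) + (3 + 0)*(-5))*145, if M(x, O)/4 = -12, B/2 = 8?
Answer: -9135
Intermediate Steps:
B = 16 (B = 2*8 = 16)
M(x, O) = -48 (M(x, O) = 4*(-12) = -48)
(M(-11, B) + (3 + 0)*(-5))*145 = (-48 + (3 + 0)*(-5))*145 = (-48 + 3*(-5))*145 = (-48 - 15)*145 = -63*145 = -9135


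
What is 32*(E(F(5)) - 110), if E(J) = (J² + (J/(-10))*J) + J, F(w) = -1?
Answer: -17616/5 ≈ -3523.2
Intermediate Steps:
E(J) = J + 9*J²/10 (E(J) = (J² + (J*(-⅒))*J) + J = (J² + (-J/10)*J) + J = (J² - J²/10) + J = 9*J²/10 + J = J + 9*J²/10)
32*(E(F(5)) - 110) = 32*((⅒)*(-1)*(10 + 9*(-1)) - 110) = 32*((⅒)*(-1)*(10 - 9) - 110) = 32*((⅒)*(-1)*1 - 110) = 32*(-⅒ - 110) = 32*(-1101/10) = -17616/5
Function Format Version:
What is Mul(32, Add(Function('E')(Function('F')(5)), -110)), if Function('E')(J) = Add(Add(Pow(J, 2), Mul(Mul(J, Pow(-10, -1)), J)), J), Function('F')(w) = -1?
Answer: Rational(-17616, 5) ≈ -3523.2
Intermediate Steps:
Function('E')(J) = Add(J, Mul(Rational(9, 10), Pow(J, 2))) (Function('E')(J) = Add(Add(Pow(J, 2), Mul(Mul(J, Rational(-1, 10)), J)), J) = Add(Add(Pow(J, 2), Mul(Mul(Rational(-1, 10), J), J)), J) = Add(Add(Pow(J, 2), Mul(Rational(-1, 10), Pow(J, 2))), J) = Add(Mul(Rational(9, 10), Pow(J, 2)), J) = Add(J, Mul(Rational(9, 10), Pow(J, 2))))
Mul(32, Add(Function('E')(Function('F')(5)), -110)) = Mul(32, Add(Mul(Rational(1, 10), -1, Add(10, Mul(9, -1))), -110)) = Mul(32, Add(Mul(Rational(1, 10), -1, Add(10, -9)), -110)) = Mul(32, Add(Mul(Rational(1, 10), -1, 1), -110)) = Mul(32, Add(Rational(-1, 10), -110)) = Mul(32, Rational(-1101, 10)) = Rational(-17616, 5)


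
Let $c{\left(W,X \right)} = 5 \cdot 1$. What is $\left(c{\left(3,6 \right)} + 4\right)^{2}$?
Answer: $81$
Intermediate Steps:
$c{\left(W,X \right)} = 5$
$\left(c{\left(3,6 \right)} + 4\right)^{2} = \left(5 + 4\right)^{2} = 9^{2} = 81$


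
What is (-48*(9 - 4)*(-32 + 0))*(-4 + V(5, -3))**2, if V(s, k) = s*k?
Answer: 2772480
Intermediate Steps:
V(s, k) = k*s
(-48*(9 - 4)*(-32 + 0))*(-4 + V(5, -3))**2 = (-48*(9 - 4)*(-32 + 0))*(-4 - 3*5)**2 = (-240*(-32))*(-4 - 15)**2 = -48*(-160)*(-19)**2 = 7680*361 = 2772480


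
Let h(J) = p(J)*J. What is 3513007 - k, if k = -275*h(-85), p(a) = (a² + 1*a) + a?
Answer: -161397618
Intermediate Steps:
p(a) = a² + 2*a (p(a) = (a² + a) + a = (a + a²) + a = a² + 2*a)
h(J) = J²*(2 + J) (h(J) = (J*(2 + J))*J = J²*(2 + J))
k = 164910625 (k = -275*(-85)²*(2 - 85) = -1986875*(-83) = -275*(-599675) = 164910625)
3513007 - k = 3513007 - 1*164910625 = 3513007 - 164910625 = -161397618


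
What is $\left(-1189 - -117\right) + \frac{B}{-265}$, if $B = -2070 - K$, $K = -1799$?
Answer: $- \frac{283809}{265} \approx -1071.0$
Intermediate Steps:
$B = -271$ ($B = -2070 - -1799 = -2070 + 1799 = -271$)
$\left(-1189 - -117\right) + \frac{B}{-265} = \left(-1189 - -117\right) - \frac{271}{-265} = \left(-1189 + 117\right) - - \frac{271}{265} = -1072 + \frac{271}{265} = - \frac{283809}{265}$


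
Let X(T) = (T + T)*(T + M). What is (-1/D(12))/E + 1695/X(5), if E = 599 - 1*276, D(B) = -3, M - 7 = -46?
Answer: -19319/3876 ≈ -4.9843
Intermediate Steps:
M = -39 (M = 7 - 46 = -39)
X(T) = 2*T*(-39 + T) (X(T) = (T + T)*(T - 39) = (2*T)*(-39 + T) = 2*T*(-39 + T))
E = 323 (E = 599 - 276 = 323)
(-1/D(12))/E + 1695/X(5) = (-1/(-3))/323 + 1695/((2*5*(-39 + 5))) = -⅓*(-1)*(1/323) + 1695/((2*5*(-34))) = (⅓)*(1/323) + 1695/(-340) = 1/969 + 1695*(-1/340) = 1/969 - 339/68 = -19319/3876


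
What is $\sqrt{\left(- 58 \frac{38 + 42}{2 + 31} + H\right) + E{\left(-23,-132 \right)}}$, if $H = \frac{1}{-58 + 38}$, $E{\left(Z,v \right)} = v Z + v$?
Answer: $\frac{\sqrt{300928155}}{330} \approx 52.568$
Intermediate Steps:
$E{\left(Z,v \right)} = v + Z v$ ($E{\left(Z,v \right)} = Z v + v = v + Z v$)
$H = - \frac{1}{20}$ ($H = \frac{1}{-20} = - \frac{1}{20} \approx -0.05$)
$\sqrt{\left(- 58 \frac{38 + 42}{2 + 31} + H\right) + E{\left(-23,-132 \right)}} = \sqrt{\left(- 58 \frac{38 + 42}{2 + 31} - \frac{1}{20}\right) - 132 \left(1 - 23\right)} = \sqrt{\left(- 58 \cdot \frac{80}{33} - \frac{1}{20}\right) - -2904} = \sqrt{\left(- 58 \cdot 80 \cdot \frac{1}{33} - \frac{1}{20}\right) + 2904} = \sqrt{\left(\left(-58\right) \frac{80}{33} - \frac{1}{20}\right) + 2904} = \sqrt{\left(- \frac{4640}{33} - \frac{1}{20}\right) + 2904} = \sqrt{- \frac{92833}{660} + 2904} = \sqrt{\frac{1823807}{660}} = \frac{\sqrt{300928155}}{330}$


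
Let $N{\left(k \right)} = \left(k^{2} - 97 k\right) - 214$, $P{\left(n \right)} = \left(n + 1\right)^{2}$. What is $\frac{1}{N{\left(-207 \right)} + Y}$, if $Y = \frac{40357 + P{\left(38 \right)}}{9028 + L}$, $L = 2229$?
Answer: $\frac{11257}{706013376} \approx 1.5944 \cdot 10^{-5}$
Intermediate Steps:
$P{\left(n \right)} = \left(1 + n\right)^{2}$
$N{\left(k \right)} = -214 + k^{2} - 97 k$
$Y = \frac{41878}{11257}$ ($Y = \frac{40357 + \left(1 + 38\right)^{2}}{9028 + 2229} = \frac{40357 + 39^{2}}{11257} = \left(40357 + 1521\right) \frac{1}{11257} = 41878 \cdot \frac{1}{11257} = \frac{41878}{11257} \approx 3.7202$)
$\frac{1}{N{\left(-207 \right)} + Y} = \frac{1}{\left(-214 + \left(-207\right)^{2} - -20079\right) + \frac{41878}{11257}} = \frac{1}{\left(-214 + 42849 + 20079\right) + \frac{41878}{11257}} = \frac{1}{62714 + \frac{41878}{11257}} = \frac{1}{\frac{706013376}{11257}} = \frac{11257}{706013376}$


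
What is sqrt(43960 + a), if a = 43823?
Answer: sqrt(87783) ≈ 296.28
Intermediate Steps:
sqrt(43960 + a) = sqrt(43960 + 43823) = sqrt(87783)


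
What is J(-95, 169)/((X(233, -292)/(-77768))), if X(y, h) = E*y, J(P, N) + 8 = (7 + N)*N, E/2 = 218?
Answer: -578127312/25397 ≈ -22764.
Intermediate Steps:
E = 436 (E = 2*218 = 436)
J(P, N) = -8 + N*(7 + N) (J(P, N) = -8 + (7 + N)*N = -8 + N*(7 + N))
X(y, h) = 436*y
J(-95, 169)/((X(233, -292)/(-77768))) = (-8 + 169² + 7*169)/(((436*233)/(-77768))) = (-8 + 28561 + 1183)/((101588*(-1/77768))) = 29736/(-25397/19442) = 29736*(-19442/25397) = -578127312/25397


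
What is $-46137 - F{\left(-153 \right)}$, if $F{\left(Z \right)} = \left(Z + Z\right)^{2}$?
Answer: $-139773$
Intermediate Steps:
$F{\left(Z \right)} = 4 Z^{2}$ ($F{\left(Z \right)} = \left(2 Z\right)^{2} = 4 Z^{2}$)
$-46137 - F{\left(-153 \right)} = -46137 - 4 \left(-153\right)^{2} = -46137 - 4 \cdot 23409 = -46137 - 93636 = -139773$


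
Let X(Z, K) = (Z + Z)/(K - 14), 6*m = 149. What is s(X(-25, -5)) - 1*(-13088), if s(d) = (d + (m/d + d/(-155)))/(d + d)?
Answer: 12173969459/930000 ≈ 13090.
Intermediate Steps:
m = 149/6 (m = (⅙)*149 = 149/6 ≈ 24.833)
X(Z, K) = 2*Z/(-14 + K) (X(Z, K) = (2*Z)/(-14 + K) = 2*Z/(-14 + K))
s(d) = (149/(6*d) + 154*d/155)/(2*d) (s(d) = (d + (149/(6*d) + d/(-155)))/(d + d) = (d + (149/(6*d) + d*(-1/155)))/((2*d)) = (d + (149/(6*d) - d/155))*(1/(2*d)) = (d + (-d/155 + 149/(6*d)))*(1/(2*d)) = (149/(6*d) + 154*d/155)*(1/(2*d)) = (149/(6*d) + 154*d/155)/(2*d))
s(X(-25, -5)) - 1*(-13088) = (77/155 + 149/(12*(2*(-25)/(-14 - 5))²)) - 1*(-13088) = (77/155 + 149/(12*(2*(-25)/(-19))²)) + 13088 = (77/155 + 149/(12*(2*(-25)*(-1/19))²)) + 13088 = (77/155 + 149/(12*(50/19)²)) + 13088 = (77/155 + (149/12)*(361/2500)) + 13088 = (77/155 + 53789/30000) + 13088 = 2129459/930000 + 13088 = 12173969459/930000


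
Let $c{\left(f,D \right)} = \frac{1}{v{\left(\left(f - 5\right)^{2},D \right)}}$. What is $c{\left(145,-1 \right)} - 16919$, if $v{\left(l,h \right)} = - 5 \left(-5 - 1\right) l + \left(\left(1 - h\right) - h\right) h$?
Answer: $- \frac{9948321242}{587997} \approx -16919.0$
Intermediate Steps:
$v{\left(l,h \right)} = 30 l + h \left(1 - 2 h\right)$ ($v{\left(l,h \right)} = \left(-5\right) \left(-6\right) l + \left(1 - 2 h\right) h = 30 l + h \left(1 - 2 h\right)$)
$c{\left(f,D \right)} = \frac{1}{D - 2 D^{2} + 30 \left(-5 + f\right)^{2}}$ ($c{\left(f,D \right)} = \frac{1}{D - 2 D^{2} + 30 \left(f - 5\right)^{2}} = \frac{1}{D - 2 D^{2} + 30 \left(-5 + f\right)^{2}}$)
$c{\left(145,-1 \right)} - 16919 = \frac{1}{-1 - 2 \left(-1\right)^{2} + 30 \left(-5 + 145\right)^{2}} - 16919 = \frac{1}{-1 - 2 + 30 \cdot 140^{2}} - 16919 = \frac{1}{-1 - 2 + 30 \cdot 19600} - 16919 = \frac{1}{-1 - 2 + 588000} - 16919 = \frac{1}{587997} - 16919 = - \frac{9948321242}{587997}$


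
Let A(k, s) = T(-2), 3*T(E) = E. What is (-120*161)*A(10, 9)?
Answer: 12880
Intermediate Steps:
T(E) = E/3
A(k, s) = -2/3 (A(k, s) = (1/3)*(-2) = -2/3)
(-120*161)*A(10, 9) = -120*161*(-2/3) = -19320*(-2/3) = 12880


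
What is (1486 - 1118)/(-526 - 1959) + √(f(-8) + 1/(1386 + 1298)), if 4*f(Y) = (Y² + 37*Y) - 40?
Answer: -368/2485 + 3*I*√13607209/1342 ≈ -0.14809 + 8.2462*I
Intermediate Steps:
f(Y) = -10 + Y²/4 + 37*Y/4 (f(Y) = ((Y² + 37*Y) - 40)/4 = (-40 + Y² + 37*Y)/4 = -10 + Y²/4 + 37*Y/4)
(1486 - 1118)/(-526 - 1959) + √(f(-8) + 1/(1386 + 1298)) = (1486 - 1118)/(-526 - 1959) + √((-10 + (¼)*(-8)² + (37/4)*(-8)) + 1/(1386 + 1298)) = 368/(-2485) + √((-10 + (¼)*64 - 74) + 1/2684) = 368*(-1/2485) + √((-10 + 16 - 74) + 1/2684) = -368/2485 + √(-68 + 1/2684) = -368/2485 + √(-182511/2684) = -368/2485 + 3*I*√13607209/1342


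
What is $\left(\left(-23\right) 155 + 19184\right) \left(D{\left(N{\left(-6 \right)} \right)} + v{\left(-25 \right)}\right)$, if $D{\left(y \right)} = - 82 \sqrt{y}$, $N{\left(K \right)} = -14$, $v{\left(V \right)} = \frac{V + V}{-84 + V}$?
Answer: $\frac{780950}{109} - 1280758 i \sqrt{14} \approx 7164.7 - 4.7922 \cdot 10^{6} i$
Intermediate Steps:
$v{\left(V \right)} = \frac{2 V}{-84 + V}$
$\left(\left(-23\right) 155 + 19184\right) \left(D{\left(N{\left(-6 \right)} \right)} + v{\left(-25 \right)}\right) = \left(\left(-23\right) 155 + 19184\right) \left(- 82 \sqrt{-14} + 2 \left(-25\right) \frac{1}{-84 - 25}\right) = \left(-3565 + 19184\right) \left(- 82 i \sqrt{14} + 2 \left(-25\right) \frac{1}{-109}\right) = 15619 \left(- 82 i \sqrt{14} + 2 \left(-25\right) \left(- \frac{1}{109}\right)\right) = 15619 \left(- 82 i \sqrt{14} + \frac{50}{109}\right) = 15619 \left(\frac{50}{109} - 82 i \sqrt{14}\right) = \frac{780950}{109} - 1280758 i \sqrt{14}$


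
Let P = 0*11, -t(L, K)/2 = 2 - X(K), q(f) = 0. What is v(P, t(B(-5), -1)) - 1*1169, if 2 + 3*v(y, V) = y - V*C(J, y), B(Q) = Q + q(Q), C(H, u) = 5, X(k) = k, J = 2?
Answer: -3479/3 ≈ -1159.7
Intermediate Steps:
B(Q) = Q (B(Q) = Q + 0 = Q)
t(L, K) = -4 + 2*K (t(L, K) = -2*(2 - K) = -4 + 2*K)
P = 0
v(y, V) = -⅔ - 5*V/3 + y/3 (v(y, V) = -⅔ + (y - V*5)/3 = -⅔ + (y - 5*V)/3 = -⅔ + (-5*V/3 + y/3) = -⅔ - 5*V/3 + y/3)
v(P, t(B(-5), -1)) - 1*1169 = (-⅔ - 5*(-4 + 2*(-1))/3 + (⅓)*0) - 1*1169 = (-⅔ - 5*(-4 - 2)/3 + 0) - 1169 = (-⅔ - 5/3*(-6) + 0) - 1169 = (-⅔ + 10 + 0) - 1169 = 28/3 - 1169 = -3479/3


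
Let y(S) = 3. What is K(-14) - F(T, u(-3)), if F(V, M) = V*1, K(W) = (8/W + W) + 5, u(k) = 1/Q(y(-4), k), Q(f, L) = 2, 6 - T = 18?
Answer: 17/7 ≈ 2.4286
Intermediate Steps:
T = -12 (T = 6 - 1*18 = 6 - 18 = -12)
u(k) = 1/2
K(W) = 5 + W + 8/W (K(W) = (W + 8/W) + 5 = 5 + W + 8/W)
F(V, M) = V
K(-14) - F(T, u(-3)) = (5 - 14 + 8/(-14)) - 1*(-12) = (5 - 14 + 8*(-1/14)) + 12 = (5 - 14 - 4/7) + 12 = -67/7 + 12 = 17/7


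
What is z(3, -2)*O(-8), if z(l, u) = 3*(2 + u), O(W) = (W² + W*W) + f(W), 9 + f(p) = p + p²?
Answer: 0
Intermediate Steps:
f(p) = -9 + p + p² (f(p) = -9 + (p + p²) = -9 + p + p²)
O(W) = -9 + W + 3*W² (O(W) = (W² + W*W) + (-9 + W + W²) = (W² + W²) + (-9 + W + W²) = 2*W² + (-9 + W + W²) = -9 + W + 3*W²)
z(l, u) = 6 + 3*u
z(3, -2)*O(-8) = (6 + 3*(-2))*(-9 - 8 + 3*(-8)²) = (6 - 6)*(-9 - 8 + 3*64) = 0*(-9 - 8 + 192) = 0*175 = 0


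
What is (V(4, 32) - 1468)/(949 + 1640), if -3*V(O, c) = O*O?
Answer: -4420/7767 ≈ -0.56907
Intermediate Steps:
V(O, c) = -O²/3 (V(O, c) = -O*O/3 = -O²/3)
(V(4, 32) - 1468)/(949 + 1640) = (-⅓*4² - 1468)/(949 + 1640) = (-⅓*16 - 1468)/2589 = (-16/3 - 1468)*(1/2589) = -4420/3*1/2589 = -4420/7767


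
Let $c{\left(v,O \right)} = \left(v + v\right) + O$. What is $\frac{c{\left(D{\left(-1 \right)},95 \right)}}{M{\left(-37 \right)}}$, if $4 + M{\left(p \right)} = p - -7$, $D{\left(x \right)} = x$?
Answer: $- \frac{93}{34} \approx -2.7353$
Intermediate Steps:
$M{\left(p \right)} = 3 + p$ ($M{\left(p \right)} = -4 + \left(p - -7\right) = -4 + \left(p + 7\right) = -4 + \left(7 + p\right) = 3 + p$)
$c{\left(v,O \right)} = O + 2 v$ ($c{\left(v,O \right)} = 2 v + O = O + 2 v$)
$\frac{c{\left(D{\left(-1 \right)},95 \right)}}{M{\left(-37 \right)}} = \frac{95 + 2 \left(-1\right)}{3 - 37} = \frac{95 - 2}{-34} = 93 \left(- \frac{1}{34}\right) = - \frac{93}{34}$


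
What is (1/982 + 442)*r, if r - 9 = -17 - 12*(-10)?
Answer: 24306520/491 ≈ 49504.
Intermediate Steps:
r = 112 (r = 9 + (-17 - 12*(-10)) = 9 + (-17 + 120) = 9 + 103 = 112)
(1/982 + 442)*r = (1/982 + 442)*112 = (434045/982)*112 = 24306520/491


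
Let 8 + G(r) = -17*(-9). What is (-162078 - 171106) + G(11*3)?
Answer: -333039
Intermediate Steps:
G(r) = 145 (G(r) = -8 - 17*(-9) = -8 + 153 = 145)
(-162078 - 171106) + G(11*3) = (-162078 - 171106) + 145 = -333184 + 145 = -333039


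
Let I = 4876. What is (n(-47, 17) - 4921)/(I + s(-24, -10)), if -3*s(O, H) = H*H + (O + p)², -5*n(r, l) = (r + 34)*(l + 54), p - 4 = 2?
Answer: -35523/35510 ≈ -1.0004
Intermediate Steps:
p = 6 (p = 4 + 2 = 6)
n(r, l) = -(34 + r)*(54 + l)/5 (n(r, l) = -(r + 34)*(l + 54)/5 = -(34 + r)*(54 + l)/5)
s(O, H) = -H²/3 - (6 + O)²/3 (s(O, H) = -(H*H + (O + 6)²)/3 = -(H² + (6 + O)²)/3 = -H²/3 - (6 + O)²/3)
(n(-47, 17) - 4921)/(I + s(-24, -10)) = ((-1836/5 - 54/5*(-47) - 34/5*17 - ⅕*17*(-47)) - 4921)/(4876 + (-⅓*(-10)² - (6 - 24)²/3)) = ((-1836/5 + 2538/5 - 578/5 + 799/5) - 4921)/(4876 + (-⅓*100 - ⅓*(-18)²)) = (923/5 - 4921)/(4876 + (-100/3 - ⅓*324)) = -23682/(5*(4876 + (-100/3 - 108))) = -23682/(5*(4876 - 424/3)) = -23682/(5*14204/3) = -23682/5*3/14204 = -35523/35510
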